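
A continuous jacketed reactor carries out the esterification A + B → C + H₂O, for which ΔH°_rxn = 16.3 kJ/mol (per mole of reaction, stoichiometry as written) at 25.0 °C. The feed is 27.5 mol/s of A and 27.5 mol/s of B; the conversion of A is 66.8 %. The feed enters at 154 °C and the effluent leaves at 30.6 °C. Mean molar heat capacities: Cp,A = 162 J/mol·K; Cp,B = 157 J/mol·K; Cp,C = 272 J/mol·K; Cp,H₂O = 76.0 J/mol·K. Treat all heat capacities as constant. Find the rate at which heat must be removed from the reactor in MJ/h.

Extent of reaction ξ = 0.668 × 27.5 = 18.37 mol/s
Reaction term: ξ·ΔH°_rxn = 18.37 × 16.3 = 299.43 kJ/s
Sensible, feed 154→25 °C: -1131.7 kJ/s
Outlet flows (mol/s): A 9.13, B 9.13, C 18.37, H₂O 18.37
Sensible, products 25→30.6 °C: 52.109 kJ/s
Q = ΔH = -780.11 kJ/s = -780.11 kW
Heat removed = 2808.4 MJ/h

Q_out = 2810 MJ/h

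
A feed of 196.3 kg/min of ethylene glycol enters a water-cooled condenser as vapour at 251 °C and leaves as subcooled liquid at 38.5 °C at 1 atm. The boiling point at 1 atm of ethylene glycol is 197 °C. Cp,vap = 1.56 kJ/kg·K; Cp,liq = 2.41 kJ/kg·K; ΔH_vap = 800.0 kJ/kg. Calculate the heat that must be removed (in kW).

vapour 251→197 °C: -84.24 kJ/kg
condensation at 197 °C: -800 kJ/kg
liquid 197→38.5 °C: -381.99 kJ/kg
Δh = -84.24 + -800 + -381.99 = -1266.2 kJ/kg
Q = ṁ·Δh = 196.3 kg/min × -1266.2 kJ/kg = -248560 kJ/min
|Q| = 4142.7 kW

Q_c = 4140 kW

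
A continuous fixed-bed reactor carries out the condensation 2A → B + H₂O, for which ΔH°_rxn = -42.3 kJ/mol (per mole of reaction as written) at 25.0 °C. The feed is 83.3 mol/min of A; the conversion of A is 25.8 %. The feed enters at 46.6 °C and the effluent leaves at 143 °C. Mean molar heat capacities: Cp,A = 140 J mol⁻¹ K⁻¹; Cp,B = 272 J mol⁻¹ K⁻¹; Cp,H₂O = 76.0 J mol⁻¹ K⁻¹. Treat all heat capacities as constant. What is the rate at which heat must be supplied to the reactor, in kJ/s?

Extent of reaction ξ = 0.258 × 83.3 / 2 = 10.746 mol/min
Reaction term: ξ·ΔH°_rxn = 10.746 × -42.3 = -454.54 kJ/min
Sensible, feed 46.6→25 °C: -251.9 kJ/min
Outlet flows (mol/min): A 61.809, B 10.746, H₂O 10.746
Sensible, products 25→143 °C: 1462.3 kJ/min
Q = ΔH = 755.9 kJ/min = 12.598 kW
Heat supplied = 12.598 kJ/s

Q_in = 12.6 kJ/s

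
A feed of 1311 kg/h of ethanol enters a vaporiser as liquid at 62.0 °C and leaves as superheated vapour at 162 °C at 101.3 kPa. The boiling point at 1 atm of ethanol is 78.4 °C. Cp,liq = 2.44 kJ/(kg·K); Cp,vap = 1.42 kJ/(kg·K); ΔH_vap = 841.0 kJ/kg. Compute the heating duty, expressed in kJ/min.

liquid 62.0→78.4 °C: 40.016 kJ/kg
vaporisation at 78.4 °C: 841 kJ/kg
vapour 78.4→162 °C: 118.71 kJ/kg
Δh = 40.016 + 841 + 118.71 = 999.73 kJ/kg
Q = ṁ·Δh = 1311 kg/h × 999.73 kJ/kg = 1.3106e+06 kJ/h
|Q| = 364.07 kW = 21844 kJ/min

Q = 21800 kJ/min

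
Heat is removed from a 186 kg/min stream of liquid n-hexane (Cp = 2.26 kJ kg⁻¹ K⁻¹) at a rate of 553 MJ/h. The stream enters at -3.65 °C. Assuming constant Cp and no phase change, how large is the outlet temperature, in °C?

Q = 553 MJ/h = 9216.7 kJ/min
ΔT = Q/(ṁ·Cp) = 9216.7/(186×2.26) = 21.926 K
T_out = -3.65 − 21.926 = -25.576 °C

T_out = -25.6 °C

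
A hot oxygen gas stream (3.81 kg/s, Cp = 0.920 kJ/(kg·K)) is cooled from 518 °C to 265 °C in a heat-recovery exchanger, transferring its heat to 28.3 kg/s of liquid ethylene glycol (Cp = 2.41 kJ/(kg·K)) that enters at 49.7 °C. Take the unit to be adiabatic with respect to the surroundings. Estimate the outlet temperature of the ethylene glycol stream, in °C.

T_c,out = 62.7 °C

Heat released by hot stream: Q = 3.81 × 0.920 × (518 − 265) = 886.82 kJ/s
Energy balance on cold side (adiabatic exchanger): Q = ṁ_c·Cp_c·(T_c,out − T_c,in)
T_c,out = 49.7 + 886.82/(28.3 × 2.41) = 62.703 °C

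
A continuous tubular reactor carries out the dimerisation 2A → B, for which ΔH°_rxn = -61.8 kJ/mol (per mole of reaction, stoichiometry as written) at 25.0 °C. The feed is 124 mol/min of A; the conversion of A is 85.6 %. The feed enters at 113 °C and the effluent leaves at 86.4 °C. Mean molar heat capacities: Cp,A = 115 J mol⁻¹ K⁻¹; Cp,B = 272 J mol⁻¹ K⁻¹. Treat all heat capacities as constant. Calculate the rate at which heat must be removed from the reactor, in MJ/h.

Q_out = 211 MJ/h

Extent of reaction ξ = 0.856 × 124 / 2 = 53.072 mol/min
Reaction term: ξ·ΔH°_rxn = 53.072 × -61.8 = -3279.8 kJ/min
Sensible, feed 113→25 °C: -1254.9 kJ/min
Outlet flows (mol/min): A 17.856, B 53.072
Sensible, products 25→86.4 °C: 1012.4 kJ/min
Q = ΔH = -3522.3 kJ/min = -58.705 kW
Heat removed = 211.34 MJ/h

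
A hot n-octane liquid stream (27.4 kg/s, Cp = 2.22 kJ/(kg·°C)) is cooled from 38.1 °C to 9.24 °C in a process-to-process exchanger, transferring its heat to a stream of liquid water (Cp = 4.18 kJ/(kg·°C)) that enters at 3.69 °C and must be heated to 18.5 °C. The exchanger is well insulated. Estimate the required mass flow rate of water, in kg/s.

ṁ_c = 28.4 kg/s

Heat released by hot stream: Q = 27.4 × 2.22 × (38.1 − 9.24) = 1755.5 kJ/s
Energy balance on cold side (adiabatic exchanger): Q = ṁ_c·Cp_c·(T_c,out − T_c,in)
ṁ_c = 1755.5 / [4.18 × (18.5 − 3.69)] = 28.358 kg/s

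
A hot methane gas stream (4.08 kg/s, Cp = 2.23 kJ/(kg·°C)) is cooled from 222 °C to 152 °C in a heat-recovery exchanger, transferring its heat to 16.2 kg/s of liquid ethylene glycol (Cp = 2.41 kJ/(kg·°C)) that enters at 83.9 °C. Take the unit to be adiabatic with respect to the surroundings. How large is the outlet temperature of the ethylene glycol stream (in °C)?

T_c,out = 100 °C

Heat released by hot stream: Q = 4.08 × 2.23 × (222 − 152) = 636.89 kJ/s
Energy balance on cold side (adiabatic exchanger): Q = ṁ_c·Cp_c·(T_c,out − T_c,in)
T_c,out = 83.9 + 636.89/(16.2 × 2.41) = 100.21 °C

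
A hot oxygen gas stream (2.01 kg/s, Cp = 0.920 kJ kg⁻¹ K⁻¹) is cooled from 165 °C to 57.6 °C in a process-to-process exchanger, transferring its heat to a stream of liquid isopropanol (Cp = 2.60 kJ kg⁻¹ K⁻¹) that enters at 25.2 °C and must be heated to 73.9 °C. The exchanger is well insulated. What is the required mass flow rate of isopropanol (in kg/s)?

Heat released by hot stream: Q = 2.01 × 0.920 × (165 − 57.6) = 198.6 kJ/s
Energy balance on cold side (adiabatic exchanger): Q = ṁ_c·Cp_c·(T_c,out − T_c,in)
ṁ_c = 198.6 / [2.60 × (73.9 − 25.2)] = 1.5685 kg/s

ṁ_c = 1.57 kg/s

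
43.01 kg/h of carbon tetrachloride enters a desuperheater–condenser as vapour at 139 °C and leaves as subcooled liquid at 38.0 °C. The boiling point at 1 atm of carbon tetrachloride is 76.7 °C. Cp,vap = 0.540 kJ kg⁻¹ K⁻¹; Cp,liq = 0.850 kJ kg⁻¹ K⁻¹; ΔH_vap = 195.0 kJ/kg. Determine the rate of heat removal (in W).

vapour 139→76.7 °C: -33.642 kJ/kg
condensation at 76.7 °C: -195 kJ/kg
liquid 76.7→38.0 °C: -32.895 kJ/kg
Δh = -33.642 + -195 + -32.895 = -261.54 kJ/kg
Q = ṁ·Δh = 43.01 kg/h × -261.54 kJ/kg = -11249 kJ/h
|Q| = 3.1246 kW = 3124.6 W

Q_c = 3120 W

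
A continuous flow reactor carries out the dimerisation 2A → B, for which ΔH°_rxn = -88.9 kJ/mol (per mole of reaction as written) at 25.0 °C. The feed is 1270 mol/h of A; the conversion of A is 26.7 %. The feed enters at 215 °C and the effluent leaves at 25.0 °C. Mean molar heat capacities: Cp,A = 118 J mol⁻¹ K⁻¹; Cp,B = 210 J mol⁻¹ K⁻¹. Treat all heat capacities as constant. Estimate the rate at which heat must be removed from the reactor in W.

Q_out = 12100 W

Extent of reaction ξ = 0.267 × 1270 / 2 = 169.55 mol/h
Reaction term: ξ·ΔH°_rxn = 169.55 × -88.9 = -15073 kJ/h
Sensible, feed 215→25 °C: -28473 kJ/h
Outlet flows (mol/h): A 930.91, B 169.55
Sensible, products 25→25.0 °C: 0 kJ/h
Q = ΔH = -43546 kJ/h = -12.096 kW
Heat removed = 12096 W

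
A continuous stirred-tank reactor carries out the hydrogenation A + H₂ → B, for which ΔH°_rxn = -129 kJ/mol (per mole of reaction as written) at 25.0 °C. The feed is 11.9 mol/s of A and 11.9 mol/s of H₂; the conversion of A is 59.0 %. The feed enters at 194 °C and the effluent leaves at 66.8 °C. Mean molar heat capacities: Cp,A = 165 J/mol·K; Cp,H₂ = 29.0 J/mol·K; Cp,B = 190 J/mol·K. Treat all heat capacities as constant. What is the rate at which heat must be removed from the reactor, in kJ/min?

Extent of reaction ξ = 0.590 × 11.9 = 7.021 mol/s
Reaction term: ξ·ΔH°_rxn = 7.021 × -129 = -905.71 kJ/s
Sensible, feed 194→25 °C: -390.15 kJ/s
Outlet flows (mol/s): A 4.879, H₂ 4.879, B 7.021
Sensible, products 25→66.8 °C: 95.326 kJ/s
Q = ΔH = -1200.5 kJ/s = -1200.5 kW
Heat removed = 72032 kJ/min

Q_out = 72000 kJ/min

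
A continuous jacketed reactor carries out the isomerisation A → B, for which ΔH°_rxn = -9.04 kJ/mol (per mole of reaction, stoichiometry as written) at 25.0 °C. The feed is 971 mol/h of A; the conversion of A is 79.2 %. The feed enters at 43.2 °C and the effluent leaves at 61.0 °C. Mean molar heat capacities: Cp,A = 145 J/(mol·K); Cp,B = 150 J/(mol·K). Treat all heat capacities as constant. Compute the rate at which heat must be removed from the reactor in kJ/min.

Q_out = 71.8 kJ/min

Extent of reaction ξ = 0.792 × 971 = 769.03 mol/h
Reaction term: ξ·ΔH°_rxn = 769.03 × -9.04 = -6952 kJ/h
Sensible, feed 43.2→25 °C: -2562.5 kJ/h
Outlet flows (mol/h): A 201.97, B 769.03
Sensible, products 25→61.0 °C: 5207 kJ/h
Q = ΔH = -4307.5 kJ/h = -1.1965 kW
Heat removed = 71.791 kJ/min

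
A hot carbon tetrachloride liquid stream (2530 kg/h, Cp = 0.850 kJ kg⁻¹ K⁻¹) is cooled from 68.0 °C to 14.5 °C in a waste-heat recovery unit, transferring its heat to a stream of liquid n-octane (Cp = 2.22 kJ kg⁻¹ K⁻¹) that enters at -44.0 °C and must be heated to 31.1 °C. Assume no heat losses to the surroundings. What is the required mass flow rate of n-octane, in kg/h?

Heat released by hot stream: Q = 2530 × 0.850 × (68.0 − 14.5) = 115050 kJ/h
Energy balance on cold side (adiabatic exchanger): Q = ṁ_c·Cp_c·(T_c,out − T_c,in)
ṁ_c = 115050 / [2.22 × (31.1 − -44.0)] = 690.08 kg/h

ṁ_c = 690 kg/h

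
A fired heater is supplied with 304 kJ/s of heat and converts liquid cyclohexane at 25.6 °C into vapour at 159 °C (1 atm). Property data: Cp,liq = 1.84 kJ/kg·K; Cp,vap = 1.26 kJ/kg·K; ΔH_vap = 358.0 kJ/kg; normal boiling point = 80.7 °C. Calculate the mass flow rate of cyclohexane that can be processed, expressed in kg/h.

ṁ = 1960 kg/h

Δh = 1.84×(80.7−25.6) + 358.0 + 1.26×(159−80.7) = 558.04 kJ/kg
Q = 304 kJ/s = 304 kJ/s = 1.0944e+06 kJ/h
ṁ = Q/Δh = 1.0944e+06 / 558.04 = 1961.1 kg/h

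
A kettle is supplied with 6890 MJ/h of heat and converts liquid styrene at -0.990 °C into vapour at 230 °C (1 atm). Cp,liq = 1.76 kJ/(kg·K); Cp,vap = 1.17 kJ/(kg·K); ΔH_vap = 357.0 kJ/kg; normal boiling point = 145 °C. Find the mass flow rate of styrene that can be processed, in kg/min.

Δh = 1.76×(145−-0.990) + 357.0 + 1.17×(230−145) = 713.39 kJ/kg
Q = 6890 MJ/h = 1913.9 kJ/s = 114830 kJ/min
ṁ = Q/Δh = 114830 / 713.39 = 160.97 kg/min

ṁ = 161 kg/min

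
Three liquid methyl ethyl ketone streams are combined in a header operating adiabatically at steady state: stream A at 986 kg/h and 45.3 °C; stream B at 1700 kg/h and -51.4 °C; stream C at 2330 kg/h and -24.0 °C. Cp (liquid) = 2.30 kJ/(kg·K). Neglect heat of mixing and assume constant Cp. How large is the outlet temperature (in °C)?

T_out = -19.7 °C

No heat crosses the boundary, so H_out = H_in.
Σ ṁᵢCp,ᵢTᵢ = 986×2.30×45.3 + 1700×2.30×-51.4 + 2330×2.30×-24.0 = -226860
Σ ṁᵢCp,ᵢ = 986×2.30 + 1700×2.30 + 2330×2.30 = 11537
T_out = -226860 / 11537 = -19.664 °C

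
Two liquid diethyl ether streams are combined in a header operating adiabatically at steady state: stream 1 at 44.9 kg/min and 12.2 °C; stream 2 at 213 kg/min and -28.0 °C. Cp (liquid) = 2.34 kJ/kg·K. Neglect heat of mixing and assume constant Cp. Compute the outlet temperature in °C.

T_out = -21.0 °C

No heat crosses the boundary, so H_out = H_in.
T_out = Σ ṁᵢCp,ᵢTᵢ / Σ ṁᵢCp,ᵢ
      = -12674 / 603.49 = -21.001 °C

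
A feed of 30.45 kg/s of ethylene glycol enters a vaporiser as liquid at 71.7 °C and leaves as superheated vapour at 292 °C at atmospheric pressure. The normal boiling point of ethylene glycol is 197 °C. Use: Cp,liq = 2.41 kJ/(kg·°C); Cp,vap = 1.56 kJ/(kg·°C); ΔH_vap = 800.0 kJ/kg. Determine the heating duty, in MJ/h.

liquid 71.7→197 °C: 301.97 kJ/kg
vaporisation at 197 °C: 800 kJ/kg
vapour 197→292 °C: 148.2 kJ/kg
Δh = 301.97 + 800 + 148.2 = 1250.2 kJ/kg
Q = ṁ·Δh = 30.45 kg/s × 1250.2 kJ/kg = 38068 kJ/s
|Q| = 38068 kW = 137040 MJ/h

Q = 137000 MJ/h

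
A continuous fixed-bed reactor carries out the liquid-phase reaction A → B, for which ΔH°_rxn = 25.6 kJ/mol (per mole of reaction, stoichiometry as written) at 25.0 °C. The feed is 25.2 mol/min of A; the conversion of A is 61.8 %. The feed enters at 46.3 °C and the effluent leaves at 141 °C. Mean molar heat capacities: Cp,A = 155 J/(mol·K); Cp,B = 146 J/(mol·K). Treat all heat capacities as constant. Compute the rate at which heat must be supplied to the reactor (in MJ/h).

Q_in = 45.1 MJ/h

Extent of reaction ξ = 0.618 × 25.2 = 15.574 mol/min
Reaction term: ξ·ΔH°_rxn = 15.574 × 25.6 = 398.68 kJ/min
Sensible, feed 46.3→25 °C: -83.198 kJ/min
Outlet flows (mol/min): A 9.6264, B 15.574
Sensible, products 25→141 °C: 436.84 kJ/min
Q = ΔH = 752.32 kJ/min = 12.539 kW
Heat supplied = 45.139 MJ/h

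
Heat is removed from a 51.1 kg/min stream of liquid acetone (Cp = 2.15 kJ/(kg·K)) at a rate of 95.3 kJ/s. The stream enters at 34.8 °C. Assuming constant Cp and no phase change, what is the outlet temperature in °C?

T_out = -17.2 °C

Q = 95.3 kJ/s = 5718 kJ/min
ΔT = Q/(ṁ·Cp) = 5718/(51.1×2.15) = 52.046 K
T_out = 34.8 − 52.046 = -17.246 °C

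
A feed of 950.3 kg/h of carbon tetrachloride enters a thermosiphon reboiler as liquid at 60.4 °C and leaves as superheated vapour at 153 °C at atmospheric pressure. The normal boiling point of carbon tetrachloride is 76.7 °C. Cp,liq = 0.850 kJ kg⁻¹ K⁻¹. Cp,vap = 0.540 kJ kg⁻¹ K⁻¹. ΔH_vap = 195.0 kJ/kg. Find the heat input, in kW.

Q = 66.0 kW

liquid 60.4→76.7 °C: 13.855 kJ/kg
vaporisation at 76.7 °C: 195 kJ/kg
vapour 76.7→153 °C: 41.202 kJ/kg
Δh = 13.855 + 195 + 41.202 = 250.06 kJ/kg
Q = ṁ·Δh = 950.3 kg/h × 250.06 kJ/kg = 237630 kJ/h
|Q| = 66.008 kW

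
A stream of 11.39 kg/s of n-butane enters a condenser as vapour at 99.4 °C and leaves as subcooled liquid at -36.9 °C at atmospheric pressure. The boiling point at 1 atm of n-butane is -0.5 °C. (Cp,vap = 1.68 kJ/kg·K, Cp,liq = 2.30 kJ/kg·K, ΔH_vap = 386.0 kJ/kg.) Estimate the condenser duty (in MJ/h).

vapour 99.4→-0.5 °C: -167.83 kJ/kg
condensation at -0.5 °C: -386 kJ/kg
liquid -0.5→-36.9 °C: -83.72 kJ/kg
Δh = -167.83 + -386 + -83.72 = -637.55 kJ/kg
Q = ṁ·Δh = 11.39 kg/s × -637.55 kJ/kg = -7261.7 kJ/s
|Q| = 7261.7 kW = 26142 MJ/h

Q_c = 26100 MJ/h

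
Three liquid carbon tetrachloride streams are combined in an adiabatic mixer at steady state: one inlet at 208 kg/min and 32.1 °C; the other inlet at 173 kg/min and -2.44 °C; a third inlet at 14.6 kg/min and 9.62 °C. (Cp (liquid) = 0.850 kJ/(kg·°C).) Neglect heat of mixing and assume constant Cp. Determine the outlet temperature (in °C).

No heat crosses the boundary, so H_out = H_in.
Σ ṁᵢCp,ᵢTᵢ = 208×0.850×32.1 + 173×0.850×-2.44 + 14.6×0.850×9.62 = 5435.9
Σ ṁᵢCp,ᵢ = 208×0.850 + 173×0.850 + 14.6×0.850 = 336.26
T_out = 5435.9 / 336.26 = 16.166 °C

T_out = 16.2 °C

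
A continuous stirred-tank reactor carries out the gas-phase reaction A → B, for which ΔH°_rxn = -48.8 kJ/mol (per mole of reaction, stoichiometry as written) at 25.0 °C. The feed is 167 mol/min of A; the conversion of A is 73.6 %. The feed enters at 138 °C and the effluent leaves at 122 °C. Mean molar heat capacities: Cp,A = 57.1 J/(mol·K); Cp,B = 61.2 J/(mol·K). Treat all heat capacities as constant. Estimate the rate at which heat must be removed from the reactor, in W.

Extent of reaction ξ = 0.736 × 167 = 122.91 mol/min
Reaction term: ξ·ΔH°_rxn = 122.91 × -48.8 = -5998.1 kJ/min
Sensible, feed 138→25 °C: -1077.5 kJ/min
Outlet flows (mol/min): A 44.088, B 122.91
Sensible, products 25→122 °C: 973.85 kJ/min
Q = ΔH = -6101.8 kJ/min = -101.7 kW
Heat removed = 101700 W

Q_out = 102000 W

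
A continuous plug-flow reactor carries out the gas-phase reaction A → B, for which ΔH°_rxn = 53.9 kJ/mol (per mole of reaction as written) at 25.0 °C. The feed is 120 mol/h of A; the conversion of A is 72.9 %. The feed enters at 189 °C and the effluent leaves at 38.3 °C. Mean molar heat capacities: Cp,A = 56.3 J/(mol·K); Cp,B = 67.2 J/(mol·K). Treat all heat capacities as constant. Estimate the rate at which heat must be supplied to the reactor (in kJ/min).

Extent of reaction ξ = 0.729 × 120 = 87.48 mol/h
Reaction term: ξ·ΔH°_rxn = 87.48 × 53.9 = 4715.2 kJ/h
Sensible, feed 189→25 °C: -1108 kJ/h
Outlet flows (mol/h): A 32.52, B 87.48
Sensible, products 25→38.3 °C: 102.54 kJ/h
Q = ΔH = 3709.7 kJ/h = 1.0305 kW
Heat supplied = 61.829 kJ/min

Q_in = 61.8 kJ/min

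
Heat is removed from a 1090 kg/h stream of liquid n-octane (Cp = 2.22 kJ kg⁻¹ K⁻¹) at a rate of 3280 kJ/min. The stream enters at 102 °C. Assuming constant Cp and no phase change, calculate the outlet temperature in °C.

T_out = 20.7 °C

Q = 3280 kJ/min = 196800 kJ/h
ΔT = Q/(ṁ·Cp) = 196800/(1090×2.22) = 81.329 K
T_out = 102 − 81.329 = 20.671 °C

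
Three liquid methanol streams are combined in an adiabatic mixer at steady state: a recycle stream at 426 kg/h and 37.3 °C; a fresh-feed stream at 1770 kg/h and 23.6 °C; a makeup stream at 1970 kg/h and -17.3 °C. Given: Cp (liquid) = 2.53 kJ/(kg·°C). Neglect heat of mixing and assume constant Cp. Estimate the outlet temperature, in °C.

T_out = 5.66 °C

Adiabatic, steady state ⇒ Σ ṁᵢCp,ᵢ(T_out − Tᵢ) = 0
Σ ṁᵢCp,ᵢTᵢ = 426×2.53×37.3 + 1770×2.53×23.6 + 1970×2.53×-17.3 = 59659
Σ ṁᵢCp,ᵢ = 426×2.53 + 1770×2.53 + 1970×2.53 = 10540
T_out = 59659 / 10540 = 5.6603 °C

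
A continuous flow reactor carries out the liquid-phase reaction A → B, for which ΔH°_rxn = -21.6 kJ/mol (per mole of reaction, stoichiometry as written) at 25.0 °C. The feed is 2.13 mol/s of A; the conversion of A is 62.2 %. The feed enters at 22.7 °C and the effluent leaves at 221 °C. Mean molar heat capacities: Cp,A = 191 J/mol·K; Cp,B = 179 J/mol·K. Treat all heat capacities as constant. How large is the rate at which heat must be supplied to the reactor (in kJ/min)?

Extent of reaction ξ = 0.622 × 2.13 = 1.3249 mol/s
Reaction term: ξ·ΔH°_rxn = 1.3249 × -21.6 = -28.617 kJ/s
Sensible, feed 22.7→25 °C: 0.93571 kJ/s
Outlet flows (mol/s): A 0.80514, B 1.3249
Sensible, products 25→221 °C: 76.623 kJ/s
Q = ΔH = 48.941 kJ/s = 48.941 kW
Heat supplied = 2936.5 kJ/min

Q_in = 2940 kJ/min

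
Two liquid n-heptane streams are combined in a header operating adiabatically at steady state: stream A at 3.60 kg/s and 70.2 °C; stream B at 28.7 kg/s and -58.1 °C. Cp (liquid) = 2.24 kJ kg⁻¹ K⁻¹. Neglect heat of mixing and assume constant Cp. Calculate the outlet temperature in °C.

Energy balance with Q = 0: Σ ṁᵢCp,ᵢ(T_out − Tᵢ) = 0
Σ ṁᵢCp,ᵢTᵢ = 3.60×2.24×70.2 + 28.7×2.24×-58.1 = -3169
Σ ṁᵢCp,ᵢ = 3.60×2.24 + 28.7×2.24 = 72.352
T_out = -3169 / 72.352 = -43.8 °C

T_out = -43.8 °C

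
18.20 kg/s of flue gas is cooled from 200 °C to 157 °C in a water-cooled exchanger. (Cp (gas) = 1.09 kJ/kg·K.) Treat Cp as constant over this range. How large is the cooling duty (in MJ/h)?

Q = ṁ·Cp·ΔT = 18.20 × 1.09 × (157 − 200) = -853.03 kJ/s
Cooling duty = 3070.9 MJ/h

Q_c = 3070 MJ/h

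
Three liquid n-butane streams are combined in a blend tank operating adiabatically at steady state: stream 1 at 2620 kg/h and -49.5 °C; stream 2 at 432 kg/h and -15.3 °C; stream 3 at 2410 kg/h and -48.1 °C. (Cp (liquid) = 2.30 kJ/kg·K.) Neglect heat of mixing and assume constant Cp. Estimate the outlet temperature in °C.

Energy balance with Q = 0: Σ ṁᵢCp,ᵢ(T_out − Tᵢ) = 0
Σ ṁᵢCp,ᵢTᵢ = 2620×2.30×-49.5 + 432×2.30×-15.3 + 2410×2.30×-48.1 = -580110
Σ ṁᵢCp,ᵢ = 2620×2.30 + 432×2.30 + 2410×2.30 = 12563
T_out = -580110 / 12563 = -46.177 °C

T_out = -46.2 °C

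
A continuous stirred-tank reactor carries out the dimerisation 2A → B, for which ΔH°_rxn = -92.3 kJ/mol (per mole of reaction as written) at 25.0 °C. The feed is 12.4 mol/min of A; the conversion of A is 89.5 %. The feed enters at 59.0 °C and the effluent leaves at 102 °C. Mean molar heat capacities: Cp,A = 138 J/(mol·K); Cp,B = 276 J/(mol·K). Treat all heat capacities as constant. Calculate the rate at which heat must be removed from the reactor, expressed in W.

Extent of reaction ξ = 0.895 × 12.4 / 2 = 5.549 mol/min
Reaction term: ξ·ΔH°_rxn = 5.549 × -92.3 = -512.17 kJ/min
Sensible, feed 59.0→25 °C: -58.181 kJ/min
Outlet flows (mol/min): A 1.302, B 5.549
Sensible, products 25→102 °C: 131.76 kJ/min
Q = ΔH = -438.59 kJ/min = -7.3099 kW
Heat removed = 7309.9 W

Q_out = 7310 W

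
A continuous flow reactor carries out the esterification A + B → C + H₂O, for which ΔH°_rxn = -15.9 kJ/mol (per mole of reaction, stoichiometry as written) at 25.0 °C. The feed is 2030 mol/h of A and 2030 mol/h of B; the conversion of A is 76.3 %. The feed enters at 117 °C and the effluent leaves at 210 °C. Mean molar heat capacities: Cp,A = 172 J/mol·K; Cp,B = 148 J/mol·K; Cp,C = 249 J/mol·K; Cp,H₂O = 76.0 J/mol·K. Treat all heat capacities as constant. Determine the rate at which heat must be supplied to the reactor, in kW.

Extent of reaction ξ = 0.763 × 2030 = 1548.9 mol/h
Reaction term: ξ·ΔH°_rxn = 1548.9 × -15.9 = -24627 kJ/h
Sensible, feed 117→25 °C: -59763 kJ/h
Outlet flows (mol/h): A 481.11, B 481.11, C 1548.9, H₂O 1548.9
Sensible, products 25→210 °C: 121610 kJ/h
Q = ΔH = 37218 kJ/h = 10.338 kW
Heat supplied = 10.338 kW

Q_in = 10.3 kW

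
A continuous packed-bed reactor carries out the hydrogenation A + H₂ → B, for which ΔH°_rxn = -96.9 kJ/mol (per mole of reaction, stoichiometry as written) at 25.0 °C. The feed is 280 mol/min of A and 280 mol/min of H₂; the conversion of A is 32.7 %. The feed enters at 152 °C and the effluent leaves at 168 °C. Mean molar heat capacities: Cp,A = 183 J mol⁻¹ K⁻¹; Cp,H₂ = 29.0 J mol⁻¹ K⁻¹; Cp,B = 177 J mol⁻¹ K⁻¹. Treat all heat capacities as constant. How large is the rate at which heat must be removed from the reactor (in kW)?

Extent of reaction ξ = 0.327 × 280 = 91.56 mol/min
Reaction term: ξ·ΔH°_rxn = 91.56 × -96.9 = -8872.2 kJ/min
Sensible, feed 152→25 °C: -7538.7 kJ/min
Outlet flows (mol/min): A 188.44, H₂ 188.44, B 91.56
Sensible, products 25→168 °C: 8030.2 kJ/min
Q = ΔH = -8380.7 kJ/min = -139.68 kW
Heat removed = 139.68 kW

Q_out = 140 kW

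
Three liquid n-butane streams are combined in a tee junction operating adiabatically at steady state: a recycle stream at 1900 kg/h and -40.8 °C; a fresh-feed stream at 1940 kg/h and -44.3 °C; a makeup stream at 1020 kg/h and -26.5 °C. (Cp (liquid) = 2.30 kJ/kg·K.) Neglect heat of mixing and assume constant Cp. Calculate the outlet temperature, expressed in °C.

T_out = -39.2 °C

Adiabatic, steady state ⇒ Σ ṁᵢCp,ᵢ(T_out − Tᵢ) = 0
Σ ṁᵢCp,ᵢTᵢ = 1900×2.30×-40.8 + 1940×2.30×-44.3 + 1020×2.30×-26.5 = -438130
Σ ṁᵢCp,ᵢ = 1900×2.30 + 1940×2.30 + 1020×2.30 = 11178
T_out = -438130 / 11178 = -39.196 °C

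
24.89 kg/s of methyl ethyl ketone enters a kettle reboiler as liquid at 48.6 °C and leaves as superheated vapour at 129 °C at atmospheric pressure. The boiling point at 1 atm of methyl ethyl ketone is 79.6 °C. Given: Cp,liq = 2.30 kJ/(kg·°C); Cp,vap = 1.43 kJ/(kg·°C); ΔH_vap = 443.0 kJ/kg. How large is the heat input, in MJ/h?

liquid 48.6→79.6 °C: 71.3 kJ/kg
vaporisation at 79.6 °C: 443 kJ/kg
vapour 79.6→129 °C: 70.642 kJ/kg
Δh = 71.3 + 443 + 70.642 = 584.94 kJ/kg
Q = ṁ·Δh = 24.89 kg/s × 584.94 kJ/kg = 14559 kJ/s
|Q| = 14559 kW = 52413 MJ/h

Q = 52400 MJ/h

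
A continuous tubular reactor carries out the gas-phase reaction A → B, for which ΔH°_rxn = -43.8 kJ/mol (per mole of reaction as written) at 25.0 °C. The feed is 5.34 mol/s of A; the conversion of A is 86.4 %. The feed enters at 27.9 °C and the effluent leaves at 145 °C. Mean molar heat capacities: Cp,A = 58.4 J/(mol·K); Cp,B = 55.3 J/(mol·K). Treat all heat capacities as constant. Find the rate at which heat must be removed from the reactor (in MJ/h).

Q_out = 602 MJ/h

Extent of reaction ξ = 0.864 × 5.34 = 4.6138 mol/s
Reaction term: ξ·ΔH°_rxn = 4.6138 × -43.8 = -202.08 kJ/s
Sensible, feed 27.9→25 °C: -0.90438 kJ/s
Outlet flows (mol/s): A 0.72624, B 4.6138
Sensible, products 25→145 °C: 35.706 kJ/s
Q = ΔH = -167.28 kJ/s = -167.28 kW
Heat removed = 602.21 MJ/h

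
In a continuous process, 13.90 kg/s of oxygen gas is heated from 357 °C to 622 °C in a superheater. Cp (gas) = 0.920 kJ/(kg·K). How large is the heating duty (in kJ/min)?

Q = 203000 kJ/min

Q = ṁ·Cp·ΔT = 13.90 × 0.920 × (622 − 357) = 3388.8 kJ/s
Heating duty = 203330 kJ/min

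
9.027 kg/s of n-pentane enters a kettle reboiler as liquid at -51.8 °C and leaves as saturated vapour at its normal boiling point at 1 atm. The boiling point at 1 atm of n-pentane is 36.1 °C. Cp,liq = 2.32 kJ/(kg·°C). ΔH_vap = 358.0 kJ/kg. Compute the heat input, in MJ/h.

liquid -51.8→36.1 °C: 203.93 kJ/kg
vaporisation at 36.1 °C: 358 kJ/kg
Δh = 203.93 + 358 = 561.93 kJ/kg
Q = ṁ·Δh = 9.027 kg/s × 561.93 kJ/kg = 5072.5 kJ/s
|Q| = 5072.5 kW = 18261 MJ/h

Q = 18300 MJ/h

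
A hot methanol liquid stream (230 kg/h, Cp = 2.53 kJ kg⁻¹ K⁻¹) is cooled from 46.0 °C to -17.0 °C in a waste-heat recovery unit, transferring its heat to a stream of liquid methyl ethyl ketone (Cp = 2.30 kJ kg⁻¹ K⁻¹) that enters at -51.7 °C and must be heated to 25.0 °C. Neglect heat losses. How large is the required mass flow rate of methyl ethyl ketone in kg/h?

Heat released by hot stream: Q = 230 × 2.53 × (46.0 − -17.0) = 36660 kJ/h
Energy balance on cold side (adiabatic exchanger): Q = ṁ_c·Cp_c·(T_c,out − T_c,in)
ṁ_c = 36660 / [2.30 × (25.0 − -51.7)] = 207.81 kg/h

ṁ_c = 208 kg/h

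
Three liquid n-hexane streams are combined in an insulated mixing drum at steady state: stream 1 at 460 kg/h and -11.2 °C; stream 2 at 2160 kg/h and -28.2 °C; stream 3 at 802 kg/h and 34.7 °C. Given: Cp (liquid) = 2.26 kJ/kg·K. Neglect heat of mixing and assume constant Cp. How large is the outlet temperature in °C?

T_out = -11.2 °C

Energy balance with Q = 0: Σ ṁᵢCp,ᵢ(T_out − Tᵢ) = 0
T_out = Σ ṁᵢCp,ᵢTᵢ / Σ ṁᵢCp,ᵢ
      = -86410 / 7733.7 = -11.173 °C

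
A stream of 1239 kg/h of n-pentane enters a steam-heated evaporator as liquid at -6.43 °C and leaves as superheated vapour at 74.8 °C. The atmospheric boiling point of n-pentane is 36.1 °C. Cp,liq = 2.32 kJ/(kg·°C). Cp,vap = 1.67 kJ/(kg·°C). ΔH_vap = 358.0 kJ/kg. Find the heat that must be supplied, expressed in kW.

Q = 179 kW

liquid -6.43→36.1 °C: 98.67 kJ/kg
vaporisation at 36.1 °C: 358 kJ/kg
vapour 36.1→74.8 °C: 64.629 kJ/kg
Δh = 98.67 + 358 + 64.629 = 521.3 kJ/kg
Q = ṁ·Δh = 1239 kg/h × 521.3 kJ/kg = 645890 kJ/h
|Q| = 179.41 kW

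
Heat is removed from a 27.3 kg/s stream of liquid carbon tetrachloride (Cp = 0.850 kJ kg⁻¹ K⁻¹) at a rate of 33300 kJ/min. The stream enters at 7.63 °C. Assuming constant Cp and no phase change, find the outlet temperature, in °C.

Q = 33300 kJ/min = 555 kJ/s
ΔT = Q/(ṁ·Cp) = 555/(27.3×0.850) = 23.917 K
T_out = 7.63 − 23.917 = -16.287 °C

T_out = -16.3 °C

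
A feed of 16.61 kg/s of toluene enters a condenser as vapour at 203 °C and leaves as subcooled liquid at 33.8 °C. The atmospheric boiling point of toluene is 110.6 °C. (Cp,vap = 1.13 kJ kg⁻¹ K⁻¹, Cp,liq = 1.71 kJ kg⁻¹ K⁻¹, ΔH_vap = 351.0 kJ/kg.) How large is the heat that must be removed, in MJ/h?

Q_c = 35100 MJ/h

vapour 203→110.6 °C: -104.41 kJ/kg
condensation at 110.6 °C: -351 kJ/kg
liquid 110.6→33.8 °C: -131.33 kJ/kg
Δh = -104.41 + -351 + -131.33 = -586.74 kJ/kg
Q = ṁ·Δh = 16.61 kg/s × -586.74 kJ/kg = -9745.8 kJ/s
|Q| = 9745.8 kW = 35085 MJ/h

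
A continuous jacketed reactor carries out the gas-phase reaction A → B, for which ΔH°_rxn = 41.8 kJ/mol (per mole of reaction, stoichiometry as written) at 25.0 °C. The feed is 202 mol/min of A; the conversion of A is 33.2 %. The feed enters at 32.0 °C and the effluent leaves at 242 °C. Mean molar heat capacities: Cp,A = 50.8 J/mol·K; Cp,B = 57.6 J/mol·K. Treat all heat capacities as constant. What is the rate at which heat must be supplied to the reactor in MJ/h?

Q_in = 303 MJ/h

Extent of reaction ξ = 0.332 × 202 = 67.064 mol/min
Reaction term: ξ·ΔH°_rxn = 67.064 × 41.8 = 2803.3 kJ/min
Sensible, feed 32.0→25 °C: -71.831 kJ/min
Outlet flows (mol/min): A 134.94, B 67.064
Sensible, products 25→242 °C: 2325.7 kJ/min
Q = ΔH = 5057.2 kJ/min = 84.286 kW
Heat supplied = 303.43 MJ/h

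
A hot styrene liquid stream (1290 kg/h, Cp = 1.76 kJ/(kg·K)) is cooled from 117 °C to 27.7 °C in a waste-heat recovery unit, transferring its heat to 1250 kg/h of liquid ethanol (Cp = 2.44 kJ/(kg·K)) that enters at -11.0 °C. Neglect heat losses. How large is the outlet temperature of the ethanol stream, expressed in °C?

T_c,out = 55.5 °C

Heat released by hot stream: Q = 1290 × 1.76 × (117 − 27.7) = 202750 kJ/h
Energy balance on cold side (adiabatic exchanger): Q = ṁ_c·Cp_c·(T_c,out − T_c,in)
T_c,out = -11.0 + 202750/(1250 × 2.44) = 55.474 °C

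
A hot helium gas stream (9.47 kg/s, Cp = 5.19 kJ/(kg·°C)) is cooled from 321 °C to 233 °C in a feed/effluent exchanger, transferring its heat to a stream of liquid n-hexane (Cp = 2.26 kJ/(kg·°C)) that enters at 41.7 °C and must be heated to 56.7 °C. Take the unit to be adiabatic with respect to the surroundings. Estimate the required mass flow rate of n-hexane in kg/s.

Heat released by hot stream: Q = 9.47 × 5.19 × (321 − 233) = 4325.1 kJ/s
Energy balance on cold side (adiabatic exchanger): Q = ṁ_c·Cp_c·(T_c,out − T_c,in)
ṁ_c = 4325.1 / [2.26 × (56.7 − 41.7)] = 127.59 kg/s

ṁ_c = 128 kg/s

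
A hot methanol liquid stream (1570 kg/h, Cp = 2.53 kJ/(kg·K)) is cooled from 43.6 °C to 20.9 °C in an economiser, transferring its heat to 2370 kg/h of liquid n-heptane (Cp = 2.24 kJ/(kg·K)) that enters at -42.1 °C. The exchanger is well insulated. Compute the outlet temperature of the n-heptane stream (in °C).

Heat released by hot stream: Q = 1570 × 2.53 × (43.6 − 20.9) = 90167 kJ/h
Energy balance on cold side (adiabatic exchanger): Q = ṁ_c·Cp_c·(T_c,out − T_c,in)
T_c,out = -42.1 + 90167/(2370 × 2.24) = -25.116 °C

T_c,out = -25.1 °C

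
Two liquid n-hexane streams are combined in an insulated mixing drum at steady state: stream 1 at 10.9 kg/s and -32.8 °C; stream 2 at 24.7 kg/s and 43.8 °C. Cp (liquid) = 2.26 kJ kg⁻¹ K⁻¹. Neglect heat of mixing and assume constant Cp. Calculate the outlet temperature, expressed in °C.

T_out = 20.3 °C

Adiabatic, steady state ⇒ Σ ṁᵢCp,ᵢ(T_out − Tᵢ) = 0
T_out = Σ ṁᵢCp,ᵢTᵢ / Σ ṁᵢCp,ᵢ
      = 1637 / 80.456 = 20.347 °C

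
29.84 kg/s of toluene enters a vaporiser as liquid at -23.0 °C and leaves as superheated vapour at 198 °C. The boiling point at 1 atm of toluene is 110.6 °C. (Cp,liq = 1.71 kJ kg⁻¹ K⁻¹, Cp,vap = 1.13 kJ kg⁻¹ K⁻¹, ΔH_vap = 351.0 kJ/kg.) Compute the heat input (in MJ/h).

Q = 72900 MJ/h

liquid -23.0→110.6 °C: 228.46 kJ/kg
vaporisation at 110.6 °C: 351 kJ/kg
vapour 110.6→198 °C: 98.762 kJ/kg
Δh = 228.46 + 351 + 98.762 = 678.22 kJ/kg
Q = ṁ·Δh = 29.84 kg/s × 678.22 kJ/kg = 20238 kJ/s
|Q| = 20238 kW = 72857 MJ/h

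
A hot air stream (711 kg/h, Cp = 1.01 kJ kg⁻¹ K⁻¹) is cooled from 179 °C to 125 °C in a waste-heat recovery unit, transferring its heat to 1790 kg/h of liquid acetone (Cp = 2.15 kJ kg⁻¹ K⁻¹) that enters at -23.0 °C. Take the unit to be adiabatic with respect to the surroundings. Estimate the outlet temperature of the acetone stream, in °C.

T_c,out = -12.9 °C

Heat released by hot stream: Q = 711 × 1.01 × (179 − 125) = 38778 kJ/h
Energy balance on cold side (adiabatic exchanger): Q = ṁ_c·Cp_c·(T_c,out − T_c,in)
T_c,out = -23.0 + 38778/(1790 × 2.15) = -12.924 °C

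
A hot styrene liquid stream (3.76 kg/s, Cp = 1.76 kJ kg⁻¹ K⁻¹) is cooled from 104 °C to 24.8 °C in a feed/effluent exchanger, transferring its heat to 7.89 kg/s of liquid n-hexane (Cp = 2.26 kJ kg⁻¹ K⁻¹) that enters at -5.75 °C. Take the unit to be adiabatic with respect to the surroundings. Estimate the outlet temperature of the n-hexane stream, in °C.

T_c,out = 23.6 °C

Heat released by hot stream: Q = 3.76 × 1.76 × (104 − 24.8) = 524.11 kJ/s
Energy balance on cold side (adiabatic exchanger): Q = ṁ_c·Cp_c·(T_c,out − T_c,in)
T_c,out = -5.75 + 524.11/(7.89 × 2.26) = 23.643 °C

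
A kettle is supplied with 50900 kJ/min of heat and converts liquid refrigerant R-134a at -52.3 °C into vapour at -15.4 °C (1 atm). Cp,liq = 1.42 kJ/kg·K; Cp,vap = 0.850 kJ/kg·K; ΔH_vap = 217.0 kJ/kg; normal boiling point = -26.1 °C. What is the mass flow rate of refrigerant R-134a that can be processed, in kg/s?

Δh = 1.42×(-26.1−-52.3) + 217.0 + 0.850×(-15.4−-26.1) = 263.3 kJ/kg
Q = 50900 kJ/min = 848.33 kJ/s = 848.33 kJ/s
ṁ = Q/Δh = 848.33 / 263.3 = 3.2219 kg/s

ṁ = 3.22 kg/s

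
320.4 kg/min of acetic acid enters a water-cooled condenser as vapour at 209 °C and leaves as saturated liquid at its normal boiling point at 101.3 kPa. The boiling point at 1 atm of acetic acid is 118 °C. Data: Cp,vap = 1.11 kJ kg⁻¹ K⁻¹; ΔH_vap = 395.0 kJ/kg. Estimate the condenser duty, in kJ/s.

Q_c = 2650 kJ/s

vapour 209→118 °C: -101.01 kJ/kg
condensation at 118 °C: -395 kJ/kg
Δh = -101.01 + -395 = -496.01 kJ/kg
Q = ṁ·Δh = 320.4 kg/min × -496.01 kJ/kg = -158920 kJ/min
|Q| = 2648.7 kW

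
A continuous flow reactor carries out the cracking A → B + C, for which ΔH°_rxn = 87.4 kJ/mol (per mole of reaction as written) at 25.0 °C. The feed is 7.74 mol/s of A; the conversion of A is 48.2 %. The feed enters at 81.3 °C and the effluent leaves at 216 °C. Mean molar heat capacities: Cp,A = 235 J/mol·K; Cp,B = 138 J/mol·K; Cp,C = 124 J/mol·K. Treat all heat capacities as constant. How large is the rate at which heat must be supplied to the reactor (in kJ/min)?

Extent of reaction ξ = 0.482 × 7.74 = 3.7307 mol/s
Reaction term: ξ·ΔH°_rxn = 3.7307 × 87.4 = 326.06 kJ/s
Sensible, feed 81.3→25 °C: -102.4 kJ/s
Outlet flows (mol/s): A 4.0093, B 3.7307, C 3.7307
Sensible, products 25→216 °C: 366.65 kJ/s
Q = ΔH = 590.31 kJ/s = 590.31 kW
Heat supplied = 35418 kJ/min

Q_in = 35400 kJ/min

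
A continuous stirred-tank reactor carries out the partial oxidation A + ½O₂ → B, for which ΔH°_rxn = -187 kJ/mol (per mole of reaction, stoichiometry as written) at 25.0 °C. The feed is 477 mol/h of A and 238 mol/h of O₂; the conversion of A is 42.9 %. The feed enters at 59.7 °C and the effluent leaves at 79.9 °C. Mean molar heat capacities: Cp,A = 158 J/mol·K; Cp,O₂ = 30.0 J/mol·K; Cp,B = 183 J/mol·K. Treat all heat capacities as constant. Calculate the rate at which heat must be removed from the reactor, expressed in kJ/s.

Q_out = 10.1 kJ/s

Extent of reaction ξ = 0.429 × 477 = 204.63 mol/h
Reaction term: ξ·ΔH°_rxn = 204.63 × -187 = -38266 kJ/h
Sensible, feed 59.7→25 °C: -2863 kJ/h
Outlet flows (mol/h): A 272.37, O₂ 135.68, B 204.63
Sensible, products 25→79.9 °C: 4641.9 kJ/h
Q = ΔH = -36487 kJ/h = -10.135 kW
Heat removed = 10.135 kJ/s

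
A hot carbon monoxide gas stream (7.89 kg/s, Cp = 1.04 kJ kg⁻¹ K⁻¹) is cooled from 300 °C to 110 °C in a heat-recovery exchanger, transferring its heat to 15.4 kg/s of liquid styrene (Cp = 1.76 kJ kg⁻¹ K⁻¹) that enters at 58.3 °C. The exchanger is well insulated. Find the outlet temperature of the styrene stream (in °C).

T_c,out = 116 °C

Heat released by hot stream: Q = 7.89 × 1.04 × (300 − 110) = 1559.1 kJ/s
Energy balance on cold side (adiabatic exchanger): Q = ṁ_c·Cp_c·(T_c,out − T_c,in)
T_c,out = 58.3 + 1559.1/(15.4 × 1.76) = 115.82 °C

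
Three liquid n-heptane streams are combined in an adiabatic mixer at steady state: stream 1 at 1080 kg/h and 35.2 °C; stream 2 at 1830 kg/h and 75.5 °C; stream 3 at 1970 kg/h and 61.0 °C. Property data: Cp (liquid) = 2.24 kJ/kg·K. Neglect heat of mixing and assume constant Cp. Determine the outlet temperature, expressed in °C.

T_out = 60.7 °C

Adiabatic, steady state ⇒ Σ ṁᵢCp,ᵢ(T_out − Tᵢ) = 0
T_out = Σ ṁᵢCp,ᵢTᵢ / Σ ṁᵢCp,ᵢ
      = 663830 / 10931 = 60.728 °C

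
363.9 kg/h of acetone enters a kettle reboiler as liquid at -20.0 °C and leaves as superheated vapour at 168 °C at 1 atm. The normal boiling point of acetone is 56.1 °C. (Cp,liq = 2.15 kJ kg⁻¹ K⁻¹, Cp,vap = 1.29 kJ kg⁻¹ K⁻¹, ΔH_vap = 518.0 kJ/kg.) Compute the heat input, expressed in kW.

Q = 83.5 kW

liquid -20.0→56.1 °C: 163.61 kJ/kg
vaporisation at 56.1 °C: 518 kJ/kg
vapour 56.1→168 °C: 144.35 kJ/kg
Δh = 163.61 + 518 + 144.35 = 825.97 kJ/kg
Q = ṁ·Δh = 363.9 kg/h × 825.97 kJ/kg = 300570 kJ/h
|Q| = 83.491 kW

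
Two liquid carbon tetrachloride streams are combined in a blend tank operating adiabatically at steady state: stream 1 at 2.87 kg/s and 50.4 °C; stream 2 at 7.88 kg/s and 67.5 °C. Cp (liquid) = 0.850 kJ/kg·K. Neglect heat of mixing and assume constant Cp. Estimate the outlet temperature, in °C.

T_out = 62.9 °C

No heat crosses the boundary, so H_out = H_in.
Σ ṁᵢCp,ᵢTᵢ = 2.87×0.850×50.4 + 7.88×0.850×67.5 = 575.07
Σ ṁᵢCp,ᵢ = 2.87×0.850 + 7.88×0.850 = 9.1375
T_out = 575.07 / 9.1375 = 62.935 °C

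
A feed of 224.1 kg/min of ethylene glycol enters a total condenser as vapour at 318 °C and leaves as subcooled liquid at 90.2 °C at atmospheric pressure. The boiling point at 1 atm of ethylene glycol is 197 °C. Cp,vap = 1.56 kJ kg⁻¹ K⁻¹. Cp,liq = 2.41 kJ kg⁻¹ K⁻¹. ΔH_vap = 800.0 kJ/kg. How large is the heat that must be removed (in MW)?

vapour 318→197 °C: -188.76 kJ/kg
condensation at 197 °C: -800 kJ/kg
liquid 197→90.2 °C: -257.39 kJ/kg
Δh = -188.76 + -800 + -257.39 = -1246.1 kJ/kg
Q = ṁ·Δh = 224.1 kg/min × -1246.1 kJ/kg = -279260 kJ/min
|Q| = 4654.4 kW = 4.6544 MW

Q_c = 4.65 MW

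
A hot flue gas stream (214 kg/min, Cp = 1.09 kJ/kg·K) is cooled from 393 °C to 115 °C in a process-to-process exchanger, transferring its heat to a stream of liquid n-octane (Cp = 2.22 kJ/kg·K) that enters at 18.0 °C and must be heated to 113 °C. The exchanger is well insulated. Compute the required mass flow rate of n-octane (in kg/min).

ṁ_c = 307 kg/min

Heat released by hot stream: Q = 214 × 1.09 × (393 − 115) = 64846 kJ/min
Energy balance on cold side (adiabatic exchanger): Q = ṁ_c·Cp_c·(T_c,out − T_c,in)
ṁ_c = 64846 / [2.22 × (113 − 18.0)] = 307.47 kg/min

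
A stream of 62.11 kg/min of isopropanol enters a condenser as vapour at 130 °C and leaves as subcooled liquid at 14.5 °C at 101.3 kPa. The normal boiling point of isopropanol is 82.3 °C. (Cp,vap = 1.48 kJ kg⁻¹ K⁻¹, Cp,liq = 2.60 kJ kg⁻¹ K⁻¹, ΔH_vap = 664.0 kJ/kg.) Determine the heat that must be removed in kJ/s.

Q_c = 943 kJ/s

vapour 130→82.3 °C: -70.596 kJ/kg
condensation at 82.3 °C: -664 kJ/kg
liquid 82.3→14.5 °C: -176.28 kJ/kg
Δh = -70.596 + -664 + -176.28 = -910.88 kJ/kg
Q = ṁ·Δh = 62.11 kg/min × -910.88 kJ/kg = -56575 kJ/min
|Q| = 942.91 kW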